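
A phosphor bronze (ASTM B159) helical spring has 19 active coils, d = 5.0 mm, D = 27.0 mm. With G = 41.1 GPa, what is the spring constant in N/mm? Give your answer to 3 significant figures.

8.59 N/mm

k = Gd⁴/(8D³N_a) = (41.1×10³ × 5.0⁴) / (8 × 27.0³ × 19)
  = 2.56875e+07 / 2.99182e+06 = 8.5859 N/mm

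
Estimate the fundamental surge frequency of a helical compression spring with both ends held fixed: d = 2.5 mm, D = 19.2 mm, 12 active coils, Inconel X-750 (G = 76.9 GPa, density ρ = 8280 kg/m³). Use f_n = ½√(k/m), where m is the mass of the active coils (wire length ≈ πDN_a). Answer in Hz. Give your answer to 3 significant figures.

k = Gd⁴/(8D³N_a) = (76.9×10³)(2.5⁴)/(8·19.2³·12) = 4.4209 N/mm = 4420.9 N/m
Wire length L = πDN_a = π·19.2·12 = 723.82 mm
m = ρ·(πd²/4)·L = 8280 × 4.9087×10⁻⁶ m² × 0.72382 m = 0.029419 kg
f_n = ½√(k/m) = 0.5·√(4420.9/0.029419) = 0.5·√(1.5027e+05) = 193.82 Hz

194 Hz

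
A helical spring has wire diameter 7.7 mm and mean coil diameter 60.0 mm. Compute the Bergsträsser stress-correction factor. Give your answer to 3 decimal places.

1.178

C = D/d = 60.0/7.7 = 7.7922
K_B = (4C+2)/(4C−3) = 33.169/28.169 = 1.1775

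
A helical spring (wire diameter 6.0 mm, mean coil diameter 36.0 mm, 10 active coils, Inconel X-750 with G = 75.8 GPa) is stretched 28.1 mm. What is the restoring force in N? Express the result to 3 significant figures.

740 N

k = Gd⁴/(8D³N_a) = (75.8×10³)(6.0⁴)/(8·36.0³·10) = 26.319 N/mm
F = k·δ = 26.319 × 28.1 = 739.58 N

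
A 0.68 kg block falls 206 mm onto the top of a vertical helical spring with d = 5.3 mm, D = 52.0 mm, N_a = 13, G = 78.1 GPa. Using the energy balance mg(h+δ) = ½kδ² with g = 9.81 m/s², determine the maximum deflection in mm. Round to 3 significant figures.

27.2 mm

k = Gd⁴/(8D³N_a) = (78.1×10³)(5.3⁴)/(8·52.0³·13) = 4.2142 N/mm
W = mg = 0.68 × 9.81 = 6.6708 N
½kδ² − Wδ − Wh = 0 → δ = (W + √(W² + 2kWh))/k
δ = (6.6708 + √(44.5 + 11582.1))/4.2142 = (6.6708 + 107.83)/4.2142 = 27.17 mm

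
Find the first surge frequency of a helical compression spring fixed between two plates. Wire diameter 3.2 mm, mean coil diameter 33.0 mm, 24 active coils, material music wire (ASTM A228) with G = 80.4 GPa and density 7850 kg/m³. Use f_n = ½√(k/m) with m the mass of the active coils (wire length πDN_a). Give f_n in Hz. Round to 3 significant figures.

44.1 Hz

k = Gd⁴/(8D³N_a) = (80.4×10³)(3.2⁴)/(8·33.0³·24) = 1.2218 N/mm = 1221.8 N/m
Wire length L = πDN_a = π·33.0·24 = 2488.1 mm
m = ρ·(πd²/4)·L = 7850 × 8.0425×10⁻⁶ m² × 2.4881 m = 0.15708 kg
f_n = ½√(k/m) = 0.5·√(1221.8/0.15708) = 0.5·√(7778.2) = 44.097 Hz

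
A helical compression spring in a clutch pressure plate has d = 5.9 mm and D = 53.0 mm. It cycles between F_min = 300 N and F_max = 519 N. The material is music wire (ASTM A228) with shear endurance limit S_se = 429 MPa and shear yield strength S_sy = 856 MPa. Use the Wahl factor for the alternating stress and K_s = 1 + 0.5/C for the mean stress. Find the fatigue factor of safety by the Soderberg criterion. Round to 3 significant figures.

C = D/d = 53.0/5.9 = 8.9831; K_W = (4C−1)/(4C−4)+0.615/C = 1.1624; K_s = 1+0.5/C = 1.0557
F_a = (F_max−F_min)/2 = 109.5 N; F_m = (F_max+F_min)/2 = 409.5 N
τ_a = K_W·8F_aD/(πd³) = 1.1624 × 71.957 = 83.644 MPa
τ_m = K_s·8F_mD/(πd³) = 1.0557 × 269.1 = 284.08 MPa
Soderberg: 1/n_f = τ_a/S_se + τ_m/S_sy = 83.644/429 + 284.08/856 = 0.19497 + 0.33187 = 0.52684
n_f = 1/0.52684 = 1.898

1.90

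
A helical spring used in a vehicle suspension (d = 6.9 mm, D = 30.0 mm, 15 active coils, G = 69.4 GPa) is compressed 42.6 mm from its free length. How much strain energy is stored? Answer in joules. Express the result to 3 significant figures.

k = Gd⁴/(8D³N_a) = (69.4×10³)(6.9⁴)/(8·30.0³·15) = 48.552 N/mm
U = ½kδ² = 0.5 × 48.552 × 42.6² = 44055 N·mm = 44.055 J

44.1 J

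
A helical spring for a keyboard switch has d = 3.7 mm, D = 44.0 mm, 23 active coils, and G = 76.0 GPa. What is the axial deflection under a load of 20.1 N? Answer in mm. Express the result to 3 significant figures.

k = Gd⁴/(8D³N_a) = (76.0×10³)(3.7⁴)/(8·44.0³·23) = 0.90875 N/mm
δ = F/k = 20.1 / 0.90875 = 22.118 mm

22.1 mm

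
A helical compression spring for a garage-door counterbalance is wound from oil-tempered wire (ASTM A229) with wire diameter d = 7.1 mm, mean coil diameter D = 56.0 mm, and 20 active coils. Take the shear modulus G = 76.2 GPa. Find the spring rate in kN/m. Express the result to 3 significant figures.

k = Gd⁴/(8D³N_a) = (76.2×10³ × 7.1⁴) / (8 × 56.0³ × 20)
  = 1.93637e+08 / 2.80986e+07 = 6.8913 N/mm

6.89 kN/m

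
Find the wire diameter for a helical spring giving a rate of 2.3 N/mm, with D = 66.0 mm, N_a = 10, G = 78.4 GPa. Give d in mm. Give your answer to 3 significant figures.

d = (8D³N_a·k / G)^(1/4) = (8·66.0³·10·2.3 / (78.4×10³))^0.25
  = (674.74)^0.25 = 5.0966 mm

5.10 mm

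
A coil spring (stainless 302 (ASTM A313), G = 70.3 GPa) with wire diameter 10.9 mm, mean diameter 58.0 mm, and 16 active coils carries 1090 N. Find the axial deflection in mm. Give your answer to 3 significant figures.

27.4 mm

k = Gd⁴/(8D³N_a) = (70.3×10³)(10.9⁴)/(8·58.0³·16) = 39.734 N/mm
δ = F/k = 1090 / 39.734 = 27.432 mm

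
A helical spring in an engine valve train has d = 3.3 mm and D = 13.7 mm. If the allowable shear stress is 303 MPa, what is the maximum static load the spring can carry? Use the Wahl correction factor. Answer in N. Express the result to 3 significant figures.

C = D/d = 13.7/3.3 = 4.1515
K_W = (4C−1)/(4C−4) + 0.615/C = 15.606/12.606 + 0.1481 = 1.3861
τ_max = K·8FD/(πd³) → F_max = τ_allow·πd³/(8DK)
F_max = 303·π·3.3³/(8·13.7·1.3861) = 34209/151.92 = 225.18 N

225 N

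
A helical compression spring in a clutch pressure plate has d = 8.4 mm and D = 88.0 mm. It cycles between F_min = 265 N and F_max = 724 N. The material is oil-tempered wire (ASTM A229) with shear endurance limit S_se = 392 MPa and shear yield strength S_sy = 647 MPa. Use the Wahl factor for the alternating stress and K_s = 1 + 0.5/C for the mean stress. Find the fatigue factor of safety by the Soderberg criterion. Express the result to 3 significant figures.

C = D/d = 88.0/8.4 = 10.4762; K_W = (4C−1)/(4C−4)+0.615/C = 1.1379; K_s = 1+0.5/C = 1.0477
F_a = (F_max−F_min)/2 = 229.5 N; F_m = (F_max+F_min)/2 = 494.5 N
τ_a = K_W·8F_aD/(πd³) = 1.1379 × 86.77 = 98.731 MPa
τ_m = K_s·8F_mD/(πd³) = 1.0477 × 186.96 = 195.88 MPa
Soderberg: 1/n_f = τ_a/S_se + τ_m/S_sy = 98.731/392 + 195.88/647 = 0.25186 + 0.30276 = 0.55462
n_f = 1/0.55462 = 1.803

1.80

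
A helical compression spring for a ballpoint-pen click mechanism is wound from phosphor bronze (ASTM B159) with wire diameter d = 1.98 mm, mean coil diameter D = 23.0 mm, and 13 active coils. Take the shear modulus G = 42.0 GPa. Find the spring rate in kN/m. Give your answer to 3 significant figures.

0.510 kN/m

k = Gd⁴/(8D³N_a) = (42.0×10³ × 1.98⁴) / (8 × 23.0³ × 13)
  = 645521 / 1.26537e+06 = 0.51014 N/mm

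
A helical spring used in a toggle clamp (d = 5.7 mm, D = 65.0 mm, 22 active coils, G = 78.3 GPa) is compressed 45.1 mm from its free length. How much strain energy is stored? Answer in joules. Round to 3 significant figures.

1.74 J

k = Gd⁴/(8D³N_a) = (78.3×10³)(5.7⁴)/(8·65.0³·22) = 1.71 N/mm
U = ½kδ² = 0.5 × 1.71 × 45.1² = 1739.1 N·mm = 1.7391 J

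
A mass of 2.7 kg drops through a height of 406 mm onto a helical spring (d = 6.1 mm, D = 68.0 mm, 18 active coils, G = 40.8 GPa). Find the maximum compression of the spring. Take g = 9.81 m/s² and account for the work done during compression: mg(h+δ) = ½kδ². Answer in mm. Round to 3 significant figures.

154 mm

k = Gd⁴/(8D³N_a) = (40.8×10³)(6.1⁴)/(8·68.0³·18) = 1.2476 N/mm
W = mg = 2.7 × 9.81 = 26.487 N
½kδ² − Wδ − Wh = 0 → δ = (W + √(W² + 2kWh))/k
δ = (26.487 + √(701.56 + 26833.6))/1.2476 = (26.487 + 165.94)/1.2476 = 154.23 mm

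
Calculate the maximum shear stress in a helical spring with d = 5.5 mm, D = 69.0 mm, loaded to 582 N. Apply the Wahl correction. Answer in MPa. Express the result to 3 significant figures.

685 MPa

Spring index C = D/d = 69.0/5.5 = 12.5455
K_W = (4C−1)/(4C−4) + 0.615/C = 49.182/46.182 + 0.0490 = 1.1140
τ₀ = 8FD/(πd³) = 8·582·69.0/(π·5.5³) = 321264/522.68 = 614.64 MPa
τ_max = K·τ₀ = 1.1140 × 614.64 = 684.7 MPa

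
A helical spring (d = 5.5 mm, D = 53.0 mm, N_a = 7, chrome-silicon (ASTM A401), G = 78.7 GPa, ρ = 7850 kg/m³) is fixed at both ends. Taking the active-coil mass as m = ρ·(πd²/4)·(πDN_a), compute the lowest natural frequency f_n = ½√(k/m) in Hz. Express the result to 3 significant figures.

k = Gd⁴/(8D³N_a) = (78.7×10³)(5.5⁴)/(8·53.0³·7) = 8.6379 N/mm = 8637.9 N/m
Wire length L = πDN_a = π·53.0·7 = 1165.5 mm
m = ρ·(πd²/4)·L = 7850 × 23.758×10⁻⁶ m² × 1.1655 m = 0.21737 kg
f_n = ½√(k/m) = 0.5·√(8637.9/0.21737) = 0.5·√(39738) = 99.671 Hz

99.7 Hz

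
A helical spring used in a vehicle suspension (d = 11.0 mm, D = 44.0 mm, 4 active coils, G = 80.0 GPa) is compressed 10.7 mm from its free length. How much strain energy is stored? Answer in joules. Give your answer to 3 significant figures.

k = Gd⁴/(8D³N_a) = (80.0×10³)(11.0⁴)/(8·44.0³·4) = 429.69 N/mm
U = ½kδ² = 0.5 × 429.69 × 10.7² = 24597 N·mm = 24.597 J

24.6 J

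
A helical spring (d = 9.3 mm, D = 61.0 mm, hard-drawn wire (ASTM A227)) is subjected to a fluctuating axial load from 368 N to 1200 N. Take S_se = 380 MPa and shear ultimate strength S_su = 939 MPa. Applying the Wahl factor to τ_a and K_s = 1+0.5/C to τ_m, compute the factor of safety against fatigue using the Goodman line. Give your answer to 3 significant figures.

C = D/d = 61.0/9.3 = 6.5591; K_W = (4C−1)/(4C−4)+0.615/C = 1.2287; K_s = 1+0.5/C = 1.0762
F_a = (F_max−F_min)/2 = 416 N; F_m = (F_max+F_min)/2 = 784 N
τ_a = K_W·8F_aD/(πd³) = 1.2287 × 80.337 = 98.708 MPa
τ_m = K_s·8F_mD/(πd³) = 1.0762 × 151.4 = 162.95 MPa
Goodman: 1/n_f = τ_a/S_se + τ_m/S_su = 98.708/380 + 162.95/939 = 0.25976 + 0.17353 = 0.43329
n_f = 1/0.43329 = 2.308

2.31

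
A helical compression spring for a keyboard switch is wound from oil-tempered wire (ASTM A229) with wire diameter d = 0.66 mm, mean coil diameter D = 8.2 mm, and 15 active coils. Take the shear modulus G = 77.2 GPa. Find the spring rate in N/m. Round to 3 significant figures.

221 N/m

k = Gd⁴/(8D³N_a) = (77.2×10³ × 0.66⁴) / (8 × 8.2³ × 15)
  = 14648.5 / 66164.2 = 0.2214 N/mm = 221.4 N/m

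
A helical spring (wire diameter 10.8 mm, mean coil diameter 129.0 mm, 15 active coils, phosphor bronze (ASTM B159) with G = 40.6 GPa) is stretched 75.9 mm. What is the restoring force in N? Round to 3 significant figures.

k = Gd⁴/(8D³N_a) = (40.6×10³)(10.8⁴)/(8·129.0³·15) = 2.1442 N/mm
F = k·δ = 2.1442 × 75.9 = 162.75 N

163 N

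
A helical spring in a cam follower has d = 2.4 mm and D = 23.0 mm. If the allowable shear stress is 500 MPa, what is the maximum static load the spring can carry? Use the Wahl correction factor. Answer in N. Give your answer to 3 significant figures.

C = D/d = 23.0/2.4 = 9.5833
K_W = (4C−1)/(4C−4) + 0.615/C = 37.333/34.333 + 0.0642 = 1.1516
τ_max = K·8FD/(πd³) → F_max = τ_allow·πd³/(8DK)
F_max = 500·π·2.4³/(8·23.0·1.1516) = 21715/211.89 = 102.48 N

102 N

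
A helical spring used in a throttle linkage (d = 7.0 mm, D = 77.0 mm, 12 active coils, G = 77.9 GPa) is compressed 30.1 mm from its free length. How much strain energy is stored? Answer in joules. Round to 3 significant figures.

1.93 J

k = Gd⁴/(8D³N_a) = (77.9×10³)(7.0⁴)/(8·77.0³·12) = 4.2676 N/mm
U = ½kδ² = 0.5 × 4.2676 × 30.1² = 1933.3 N·mm = 1.9333 J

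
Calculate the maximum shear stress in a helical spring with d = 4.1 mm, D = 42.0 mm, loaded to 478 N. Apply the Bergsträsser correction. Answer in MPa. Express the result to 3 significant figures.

839 MPa

Spring index C = D/d = 42.0/4.1 = 10.2439
K_B = (4C+2)/(4C−3) = 42.976/37.976 = 1.1317
τ₀ = 8FD/(πd³) = 8·478·42.0/(π·4.1³) = 160608/216.52 = 741.76 MPa
τ_max = K·τ₀ = 1.1317 × 741.76 = 839.43 MPa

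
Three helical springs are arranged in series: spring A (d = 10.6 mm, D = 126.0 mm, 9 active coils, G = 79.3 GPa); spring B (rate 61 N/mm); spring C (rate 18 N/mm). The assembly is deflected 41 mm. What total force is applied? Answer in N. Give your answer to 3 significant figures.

k_A = Gd⁴/(8D³N_a) = (79.3×10³)(10.6⁴)/(8·126.0³·9) = 6.9511 N/mm
Series: 1/k_eq = 1/6.9511 + 1/61 + 1/18 = 0.21581; k_eq = 4.6337 N/mm
F = k_eq·δ = 4.6337·41 = 189.98 N

190 N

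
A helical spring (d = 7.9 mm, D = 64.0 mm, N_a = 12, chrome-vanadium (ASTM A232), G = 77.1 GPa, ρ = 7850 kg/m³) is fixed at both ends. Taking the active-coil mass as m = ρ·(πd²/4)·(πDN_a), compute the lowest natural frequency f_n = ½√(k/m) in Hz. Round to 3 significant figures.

56.7 Hz

k = Gd⁴/(8D³N_a) = (77.1×10³)(7.9⁴)/(8·64.0³·12) = 11.933 N/mm = 11933 N/m
Wire length L = πDN_a = π·64.0·12 = 2412.7 mm
m = ρ·(πd²/4)·L = 7850 × 49.017×10⁻⁶ m² × 2.4127 m = 0.92838 kg
f_n = ½√(k/m) = 0.5·√(11933/0.92838) = 0.5·√(12854) = 56.687 Hz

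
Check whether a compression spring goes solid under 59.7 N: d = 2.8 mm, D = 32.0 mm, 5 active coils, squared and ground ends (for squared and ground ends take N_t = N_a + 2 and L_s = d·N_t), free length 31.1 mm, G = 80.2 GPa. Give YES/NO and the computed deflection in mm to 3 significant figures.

k = Gd⁴/(8D³N_a) = (80.2×10³)(2.8⁴)/(8·32.0³·5) = 3.7609 N/mm
N_t = 7; L_s = 2.8·7 = 19.6 mm; δ_solid = L₀ − L_s = 31.1 − 19.6 = 11.5 mm
δ = F/k = 59.7/3.7609 = 15.874 mm
δ ≥ δ_solid → spring goes solid

YES, δ = 15.9 mm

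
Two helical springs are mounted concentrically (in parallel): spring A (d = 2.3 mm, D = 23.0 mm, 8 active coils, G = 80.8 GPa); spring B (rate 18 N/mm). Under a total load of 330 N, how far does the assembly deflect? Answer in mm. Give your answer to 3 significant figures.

15.8 mm

k_A = Gd⁴/(8D³N_a) = (80.8×10³)(2.3⁴)/(8·23.0³·8) = 2.9037 N/mm
Parallel: k_eq = 2.9037 + 18 = 20.904 N/mm
δ = F/k_eq = 330/20.904 = 15.787 mm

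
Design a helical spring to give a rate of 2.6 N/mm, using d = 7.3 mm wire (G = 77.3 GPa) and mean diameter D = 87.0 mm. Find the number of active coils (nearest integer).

N_a = Gd⁴/(8D³k) = (77.3×10³ × 7.3⁴)/(8 × 87.0³ × 2.6)
    = 2.19518e+08 / 1.36969e+07 = 16.03 → 16 coils

16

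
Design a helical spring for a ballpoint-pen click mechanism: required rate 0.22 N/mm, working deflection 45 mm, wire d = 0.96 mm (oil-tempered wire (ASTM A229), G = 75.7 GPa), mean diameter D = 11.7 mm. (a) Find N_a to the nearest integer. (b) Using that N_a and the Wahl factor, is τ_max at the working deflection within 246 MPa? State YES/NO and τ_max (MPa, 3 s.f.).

(a) 23 coils; (b) NO, τ_max = 369 MPa

N_a = Gd⁴/(8D³k) = (75.7×10³)(0.96⁴)/(8·11.7³·0.22) = 22.81 → N_a = 23
Actual rate k = Gd⁴/(8D³·23) = 0.21818 N/mm
Working load F = kδ = 0.21818·45 = 9.8179 N
C = 11.7/0.96 = 12.1875; K_W = (4C−1)/(4C−4)+0.615/C = 1.1175
τ_max = K_W·8FD/(πd³) = 1.1175·330.62 = 369.47 MPa
τ_max > 246 MPa → exceeds allowable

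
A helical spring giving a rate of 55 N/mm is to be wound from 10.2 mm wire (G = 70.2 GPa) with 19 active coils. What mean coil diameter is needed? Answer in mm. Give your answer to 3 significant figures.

45.0 mm

D = (Gd⁴/(8N_a·k))^(1/3) = (70.2×10³·10.2⁴/(8·19·55))^(1/3)
  = (90893.2)^(1/3) = 44.9618 mm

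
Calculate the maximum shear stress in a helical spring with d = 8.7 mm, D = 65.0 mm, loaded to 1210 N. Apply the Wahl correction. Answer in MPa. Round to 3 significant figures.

Spring index C = D/d = 65.0/8.7 = 7.4713
K_W = (4C−1)/(4C−4) + 0.615/C = 28.885/25.885 + 0.0823 = 1.1982
τ₀ = 8FD/(πd³) = 8·1210·65.0/(π·8.7³) = 629200/2068.7 = 304.15 MPa
τ_max = K·τ₀ = 1.1982 × 304.15 = 364.43 MPa

364 MPa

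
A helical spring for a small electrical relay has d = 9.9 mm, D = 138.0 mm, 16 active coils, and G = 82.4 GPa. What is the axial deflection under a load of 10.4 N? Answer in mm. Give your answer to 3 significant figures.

k = Gd⁴/(8D³N_a) = (82.4×10³)(9.9⁴)/(8·138.0³·16) = 2.353 N/mm
δ = F/k = 10.4 / 2.353 = 4.4199 mm

4.42 mm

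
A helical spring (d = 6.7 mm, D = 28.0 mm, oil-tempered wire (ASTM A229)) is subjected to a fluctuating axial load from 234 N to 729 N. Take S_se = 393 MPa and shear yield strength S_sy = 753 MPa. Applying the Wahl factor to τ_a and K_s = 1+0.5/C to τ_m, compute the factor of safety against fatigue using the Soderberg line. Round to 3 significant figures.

C = D/d = 28.0/6.7 = 4.1791; K_W = (4C−1)/(4C−4)+0.615/C = 1.3831; K_s = 1+0.5/C = 1.1196
F_a = (F_max−F_min)/2 = 247.5 N; F_m = (F_max+F_min)/2 = 481.5 N
τ_a = K_W·8F_aD/(πd³) = 1.3831 × 58.674 = 81.151 MPa
τ_m = K_s·8F_mD/(πd³) = 1.1196 × 114.15 = 127.81 MPa
Soderberg: 1/n_f = τ_a/S_se + τ_m/S_sy = 81.151/393 + 127.81/753 = 0.20649 + 0.16973 = 0.37622
n_f = 1/0.37622 = 2.658

2.66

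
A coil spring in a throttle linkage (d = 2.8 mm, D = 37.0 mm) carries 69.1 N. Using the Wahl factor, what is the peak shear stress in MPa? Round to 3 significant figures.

329 MPa

Spring index C = D/d = 37.0/2.8 = 13.2143
K_W = (4C−1)/(4C−4) + 0.615/C = 51.857/48.857 + 0.0465 = 1.1079
τ₀ = 8FD/(πd³) = 8·69.1·37.0/(π·2.8³) = 20453.6/68.964 = 296.58 MPa
τ_max = K·τ₀ = 1.1079 × 296.58 = 328.6 MPa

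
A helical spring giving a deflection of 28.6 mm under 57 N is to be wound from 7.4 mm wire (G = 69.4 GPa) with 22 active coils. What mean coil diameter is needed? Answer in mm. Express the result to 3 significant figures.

Required rate k = F/δ = 57/28.6 = 1.993 N/mm
D = (Gd⁴/(8N_a·k))^(1/3) = (69.4×10³·7.4⁴/(8·22·1.993))^(1/3)
  = (593287)^(1/3) = 84.0275 mm

84.0 mm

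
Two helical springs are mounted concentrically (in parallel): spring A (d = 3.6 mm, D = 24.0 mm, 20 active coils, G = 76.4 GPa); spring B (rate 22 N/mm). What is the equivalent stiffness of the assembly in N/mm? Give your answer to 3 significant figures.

k_A = Gd⁴/(8D³N_a) = (76.4×10³)(3.6⁴)/(8·24.0³·20) = 5.8016 N/mm
Parallel: k_eq = 5.8016 + 22 = 27.802 N/mm

27.8 N/mm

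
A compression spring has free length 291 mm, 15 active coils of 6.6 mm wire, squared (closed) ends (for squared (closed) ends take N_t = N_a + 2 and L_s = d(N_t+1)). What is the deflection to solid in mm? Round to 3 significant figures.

N_t = 17; L_s = 6.6·18 = 118.8 mm
δ_solid = L₀ − L_s = 291 − 118.8 = 172.2 mm

172 mm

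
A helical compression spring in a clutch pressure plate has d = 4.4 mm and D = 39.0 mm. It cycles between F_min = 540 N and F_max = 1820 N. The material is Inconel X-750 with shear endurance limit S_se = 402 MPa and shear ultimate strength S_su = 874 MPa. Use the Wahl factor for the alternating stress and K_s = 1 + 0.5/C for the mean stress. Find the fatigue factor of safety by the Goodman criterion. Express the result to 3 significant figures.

0.261

C = D/d = 39.0/4.4 = 8.8636; K_W = (4C−1)/(4C−4)+0.615/C = 1.1648; K_s = 1+0.5/C = 1.0564
F_a = (F_max−F_min)/2 = 640 N; F_m = (F_max+F_min)/2 = 1180 N
τ_a = K_W·8F_aD/(πd³) = 1.1648 × 746.15 = 869.09 MPa
τ_m = K_s·8F_mD/(πd³) = 1.0564 × 1375.7 = 1453.3 MPa
Goodman: 1/n_f = τ_a/S_se + τ_m/S_su = 869.09/402 + 1453.3/874 = 2.16191 + 1.66284 = 3.8247
n_f = 1/3.8247 = 0.2615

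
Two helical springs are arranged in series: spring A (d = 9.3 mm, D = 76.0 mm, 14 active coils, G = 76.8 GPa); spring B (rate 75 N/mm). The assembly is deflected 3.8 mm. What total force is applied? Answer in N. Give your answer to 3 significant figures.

k_A = Gd⁴/(8D³N_a) = (76.8×10³)(9.3⁴)/(8·76.0³·14) = 11.685 N/mm
Series: 1/k_eq = 1/11.685 + 1/75 = 0.098912; k_eq = 10.11 N/mm
F = k_eq·δ = 10.11·3.8 = 38.418 N

38.4 N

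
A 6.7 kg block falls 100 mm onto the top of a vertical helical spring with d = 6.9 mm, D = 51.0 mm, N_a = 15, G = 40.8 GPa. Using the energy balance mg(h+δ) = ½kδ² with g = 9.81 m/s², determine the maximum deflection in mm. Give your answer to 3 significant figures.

60.2 mm

k = Gd⁴/(8D³N_a) = (40.8×10³)(6.9⁴)/(8·51.0³·15) = 5.8098 N/mm
W = mg = 6.7 × 9.81 = 65.727 N
½kδ² − Wδ − Wh = 0 → δ = (W + √(W² + 2kWh))/k
δ = (65.727 + √(4320 + 76372.8))/5.8098 = (65.727 + 284.06)/5.8098 = 60.207 mm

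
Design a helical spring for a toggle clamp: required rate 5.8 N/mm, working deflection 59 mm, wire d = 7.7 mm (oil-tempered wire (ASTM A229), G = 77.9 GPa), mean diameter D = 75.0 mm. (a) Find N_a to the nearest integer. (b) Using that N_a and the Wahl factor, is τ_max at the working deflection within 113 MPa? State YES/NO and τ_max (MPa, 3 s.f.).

(a) 14 coils; (b) NO, τ_max = 164 MPa

N_a = Gd⁴/(8D³k) = (77.9×10³)(7.7⁴)/(8·75.0³·5.8) = 13.99 → N_a = 14
Actual rate k = Gd⁴/(8D³·14) = 5.7956 N/mm
Working load F = kδ = 5.7956·59 = 341.94 N
C = 75.0/7.7 = 9.7403; K_W = (4C−1)/(4C−4)+0.615/C = 1.1489
τ_max = K_W·8FD/(πd³) = 1.1489·143.05 = 164.35 MPa
τ_max > 113 MPa → exceeds allowable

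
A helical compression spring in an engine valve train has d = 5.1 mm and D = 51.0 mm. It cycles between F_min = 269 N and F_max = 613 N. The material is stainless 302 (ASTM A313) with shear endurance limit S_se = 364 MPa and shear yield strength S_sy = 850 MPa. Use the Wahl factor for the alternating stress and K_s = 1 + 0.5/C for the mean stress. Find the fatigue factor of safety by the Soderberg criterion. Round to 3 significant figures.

0.941

C = D/d = 51.0/5.1 = 10.0000; K_W = (4C−1)/(4C−4)+0.615/C = 1.1448; K_s = 1+0.5/C = 1.0500
F_a = (F_max−F_min)/2 = 172 N; F_m = (F_max+F_min)/2 = 441 N
τ_a = K_W·8F_aD/(πd³) = 1.1448 × 168.39 = 192.78 MPa
τ_m = K_s·8F_mD/(πd³) = 1.0500 × 431.76 = 453.34 MPa
Soderberg: 1/n_f = τ_a/S_se + τ_m/S_sy = 192.78/364 + 453.34/850 = 0.52963 + 0.53335 = 1.063
n_f = 1/1.063 = 0.9408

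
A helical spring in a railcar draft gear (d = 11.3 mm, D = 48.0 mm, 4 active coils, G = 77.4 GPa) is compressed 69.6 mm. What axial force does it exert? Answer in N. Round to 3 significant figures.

24800 N

k = Gd⁴/(8D³N_a) = (77.4×10³)(11.3⁴)/(8·48.0³·4) = 356.6 N/mm
F = k·δ = 356.6 × 69.6 = 24819 N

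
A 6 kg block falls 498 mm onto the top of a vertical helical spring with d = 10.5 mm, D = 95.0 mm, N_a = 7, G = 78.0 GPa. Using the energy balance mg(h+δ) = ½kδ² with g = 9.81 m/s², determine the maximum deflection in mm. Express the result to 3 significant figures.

k = Gd⁴/(8D³N_a) = (78.0×10³)(10.5⁴)/(8·95.0³·7) = 19.747 N/mm
W = mg = 6 × 9.81 = 58.86 N
½kδ² − Wδ − Wh = 0 → δ = (W + √(W² + 2kWh))/k
δ = (58.86 + √(3464.5 + 1.15764e+06))/19.747 = (58.86 + 1077.5)/19.747 = 57.549 mm

57.5 mm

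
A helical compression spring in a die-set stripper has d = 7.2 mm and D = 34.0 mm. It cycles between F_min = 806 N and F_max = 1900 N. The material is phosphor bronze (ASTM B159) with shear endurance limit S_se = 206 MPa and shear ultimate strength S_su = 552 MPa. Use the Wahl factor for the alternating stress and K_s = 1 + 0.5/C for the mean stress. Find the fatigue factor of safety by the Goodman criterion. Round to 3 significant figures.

C = D/d = 34.0/7.2 = 4.7222; K_W = (4C−1)/(4C−4)+0.615/C = 1.3317; K_s = 1+0.5/C = 1.1059
F_a = (F_max−F_min)/2 = 547 N; F_m = (F_max+F_min)/2 = 1353 N
τ_a = K_W·8F_aD/(πd³) = 1.3317 × 126.88 = 168.98 MPa
τ_m = K_s·8F_mD/(πd³) = 1.1059 × 313.85 = 347.08 MPa
Goodman: 1/n_f = τ_a/S_se + τ_m/S_su = 168.98/206 + 347.08/552 = 0.82027 + 0.62877 = 1.449
n_f = 1/1.449 = 0.6901

0.690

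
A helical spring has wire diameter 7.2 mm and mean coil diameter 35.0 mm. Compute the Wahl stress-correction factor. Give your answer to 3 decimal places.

1.321

C = D/d = 35.0/7.2 = 4.8611
K_W = (4C−1)/(4C−4) + 0.615/C = 18.444/15.444 + 0.1265 = 1.3208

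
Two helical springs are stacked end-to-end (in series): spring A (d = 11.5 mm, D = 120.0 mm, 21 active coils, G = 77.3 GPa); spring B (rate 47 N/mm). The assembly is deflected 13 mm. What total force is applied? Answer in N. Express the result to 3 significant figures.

55.1 N

k_A = Gd⁴/(8D³N_a) = (77.3×10³)(11.5⁴)/(8·120.0³·21) = 4.6571 N/mm
Series: 1/k_eq = 1/4.6571 + 1/47 = 0.236; k_eq = 4.2373 N/mm
F = k_eq·δ = 4.2373·13 = 55.084 N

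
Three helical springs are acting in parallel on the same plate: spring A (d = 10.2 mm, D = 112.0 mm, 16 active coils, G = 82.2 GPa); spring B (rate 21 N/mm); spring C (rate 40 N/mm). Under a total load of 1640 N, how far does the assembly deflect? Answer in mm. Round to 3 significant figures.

24.9 mm

k_A = Gd⁴/(8D³N_a) = (82.2×10³)(10.2⁴)/(8·112.0³·16) = 4.9478 N/mm
Parallel: k_eq = 4.9478 + 21 + 40 = 65.948 N/mm
δ = F/k_eq = 1640/65.948 = 24.868 mm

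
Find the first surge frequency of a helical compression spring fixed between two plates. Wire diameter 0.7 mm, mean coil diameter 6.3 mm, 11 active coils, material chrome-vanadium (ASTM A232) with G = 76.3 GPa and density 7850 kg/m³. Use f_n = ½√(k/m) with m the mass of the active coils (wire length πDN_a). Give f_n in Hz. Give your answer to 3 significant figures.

k = Gd⁴/(8D³N_a) = (76.3×10³)(0.7⁴)/(8·6.3³·11) = 0.83255 N/mm = 832.55 N/m
Wire length L = πDN_a = π·6.3·11 = 217.71 mm
m = ρ·(πd²/4)·L = 7850 × 0.38485×10⁻⁶ m² × 0.21771 m = 0.00065772 kg
f_n = ½√(k/m) = 0.5·√(832.55/0.00065772) = 0.5·√(1.2658e+06) = 562.54 Hz

563 Hz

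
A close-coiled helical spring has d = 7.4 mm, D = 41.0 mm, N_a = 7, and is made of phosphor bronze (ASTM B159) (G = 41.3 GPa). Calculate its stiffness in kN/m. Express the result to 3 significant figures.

k = Gd⁴/(8D³N_a) = (41.3×10³ × 7.4⁴) / (8 × 41.0³ × 7)
  = 1.23845e+08 / 3.85958e+06 = 32.088 N/mm

32.1 kN/m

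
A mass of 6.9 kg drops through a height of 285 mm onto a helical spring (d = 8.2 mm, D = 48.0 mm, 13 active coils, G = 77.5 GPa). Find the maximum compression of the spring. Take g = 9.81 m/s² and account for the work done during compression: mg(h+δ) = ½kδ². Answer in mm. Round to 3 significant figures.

k = Gd⁴/(8D³N_a) = (77.5×10³)(8.2⁴)/(8·48.0³·13) = 30.465 N/mm
W = mg = 6.9 × 9.81 = 67.689 N
½kδ² − Wδ − Wh = 0 → δ = (W + √(W² + 2kWh))/k
δ = (67.689 + √(4581.8 + 1.17542e+06))/30.465 = (67.689 + 1086.3)/30.465 = 37.879 mm

37.9 mm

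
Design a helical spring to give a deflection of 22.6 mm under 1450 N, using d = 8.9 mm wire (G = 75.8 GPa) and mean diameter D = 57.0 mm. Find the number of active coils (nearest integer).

5

Required rate k = F/δ = 1450/22.6 = 64.159 N/mm
N_a = Gd⁴/(8D³k) = (75.8×10³ × 8.9⁴)/(8 × 57.0³ × 64.159)
    = 4.75586e+08 / 9.50548e+07 = 5.003 → 5 coils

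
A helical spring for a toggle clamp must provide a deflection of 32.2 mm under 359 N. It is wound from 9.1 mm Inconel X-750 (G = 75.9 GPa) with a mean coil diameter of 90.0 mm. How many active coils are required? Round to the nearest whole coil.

8

Required rate k = F/δ = 359/32.2 = 11.149 N/mm
N_a = Gd⁴/(8D³k) = (75.9×10³ × 9.1⁴)/(8 × 90.0³ × 11.149)
    = 5.20484e+08 / 6.50214e+07 = 8.005 → 8 coils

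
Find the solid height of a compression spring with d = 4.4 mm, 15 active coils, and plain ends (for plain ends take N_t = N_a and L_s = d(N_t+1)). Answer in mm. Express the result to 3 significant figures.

plain ends: N_t = N_a = 15
L_s = d·(N_t+1) = 4.4 × 16 = 70.4 mm

70.4 mm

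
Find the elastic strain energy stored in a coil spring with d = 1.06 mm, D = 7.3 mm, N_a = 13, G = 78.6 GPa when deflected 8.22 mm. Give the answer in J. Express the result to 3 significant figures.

k = Gd⁴/(8D³N_a) = (78.6×10³)(1.06⁴)/(8·7.3³·13) = 2.4527 N/mm
U = ½kδ² = 0.5 × 2.4527 × 8.22² = 82.862 N·mm = 0.082862 J

0.0829 J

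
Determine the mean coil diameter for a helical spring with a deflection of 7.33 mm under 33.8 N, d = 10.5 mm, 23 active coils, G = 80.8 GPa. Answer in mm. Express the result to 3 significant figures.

105 mm

Required rate k = F/δ = 33.8/7.33 = 4.6112 N/mm
D = (Gd⁴/(8N_a·k))^(1/3) = (80.8×10³·10.5⁴/(8·23·4.6112))^(1/3)
  = (1.15755e+06)^(1/3) = 104.9976 mm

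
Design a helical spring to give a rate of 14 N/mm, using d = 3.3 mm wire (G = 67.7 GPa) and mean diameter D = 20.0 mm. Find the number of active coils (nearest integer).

9

N_a = Gd⁴/(8D³k) = (67.7×10³ × 3.3⁴)/(8 × 20.0³ × 14)
    = 8.02869e+06 / 896000 = 8.961 → 9 coils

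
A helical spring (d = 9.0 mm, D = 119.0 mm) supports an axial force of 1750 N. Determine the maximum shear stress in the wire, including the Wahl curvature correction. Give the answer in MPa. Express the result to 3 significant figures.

806 MPa

Spring index C = D/d = 119.0/9.0 = 13.2222
K_W = (4C−1)/(4C−4) + 0.615/C = 51.889/48.889 + 0.0465 = 1.1079
τ₀ = 8FD/(πd³) = 8·1750·119.0/(π·9.0³) = 1.666e+06/2290.2 = 727.44 MPa
τ_max = K·τ₀ = 1.1079 × 727.44 = 805.91 MPa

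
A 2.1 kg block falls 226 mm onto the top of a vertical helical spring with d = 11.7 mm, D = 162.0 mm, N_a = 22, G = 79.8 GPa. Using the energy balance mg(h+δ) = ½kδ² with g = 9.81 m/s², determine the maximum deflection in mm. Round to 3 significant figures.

79.3 mm

k = Gd⁴/(8D³N_a) = (79.8×10³)(11.7⁴)/(8·162.0³·22) = 1.9984 N/mm
W = mg = 2.1 × 9.81 = 20.601 N
½kδ² − Wδ − Wh = 0 → δ = (W + √(W² + 2kWh))/k
δ = (20.601 + √(424.4 + 18608.7))/1.9984 = (20.601 + 137.96)/1.9984 = 79.343 mm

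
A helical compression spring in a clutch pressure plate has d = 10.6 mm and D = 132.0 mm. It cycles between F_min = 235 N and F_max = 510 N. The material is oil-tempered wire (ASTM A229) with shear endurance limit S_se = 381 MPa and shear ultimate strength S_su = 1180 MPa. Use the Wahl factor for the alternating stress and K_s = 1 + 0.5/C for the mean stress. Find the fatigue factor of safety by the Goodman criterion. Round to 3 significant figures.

C = D/d = 132.0/10.6 = 12.4528; K_W = (4C−1)/(4C−4)+0.615/C = 1.1149; K_s = 1+0.5/C = 1.0402
F_a = (F_max−F_min)/2 = 137.5 N; F_m = (F_max+F_min)/2 = 372.5 N
τ_a = K_W·8F_aD/(πd³) = 1.1149 × 38.806 = 43.264 MPa
τ_m = K_s·8F_mD/(πd³) = 1.0402 × 105.13 = 109.35 MPa
Goodman: 1/n_f = τ_a/S_se + τ_m/S_su = 43.264/381 + 109.35/1180 = 0.11355 + 0.09267 = 0.20622
n_f = 1/0.20622 = 4.849

4.85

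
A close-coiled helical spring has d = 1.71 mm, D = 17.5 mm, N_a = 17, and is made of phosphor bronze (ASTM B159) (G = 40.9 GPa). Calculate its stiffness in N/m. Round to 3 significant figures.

k = Gd⁴/(8D³N_a) = (40.9×10³ × 1.71⁴) / (8 × 17.5³ × 17)
  = 349710 / 728875 = 0.47979 N/mm = 479.79 N/m

480 N/m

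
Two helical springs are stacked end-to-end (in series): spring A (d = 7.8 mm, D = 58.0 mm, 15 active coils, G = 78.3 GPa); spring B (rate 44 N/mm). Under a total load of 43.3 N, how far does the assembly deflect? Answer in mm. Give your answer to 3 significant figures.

k_A = Gd⁴/(8D³N_a) = (78.3×10³)(7.8⁴)/(8·58.0³·15) = 12.379 N/mm
Series: 1/k_eq = 1/12.379 + 1/44 = 0.10351; k_eq = 9.6608 N/mm
δ = F/k_eq = 43.3/9.6608 = 4.482 mm

4.48 mm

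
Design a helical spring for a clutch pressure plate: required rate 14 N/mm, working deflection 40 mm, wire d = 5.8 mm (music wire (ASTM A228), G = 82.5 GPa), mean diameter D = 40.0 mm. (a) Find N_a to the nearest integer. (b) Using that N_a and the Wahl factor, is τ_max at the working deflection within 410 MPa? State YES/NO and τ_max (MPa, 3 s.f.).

N_a = Gd⁴/(8D³k) = (82.5×10³)(5.8⁴)/(8·40.0³·14) = 13.02 → N_a = 13
Actual rate k = Gd⁴/(8D³·13) = 14.027 N/mm
Working load F = kδ = 14.027·40 = 561.06 N
C = 40.0/5.8 = 6.8966; K_W = (4C−1)/(4C−4)+0.615/C = 1.2164
τ_max = K_W·8FD/(πd³) = 1.2164·292.91 = 356.28 MPa
τ_max ≤ 410 MPa → acceptable

(a) 13 coils; (b) YES, τ_max = 356 MPa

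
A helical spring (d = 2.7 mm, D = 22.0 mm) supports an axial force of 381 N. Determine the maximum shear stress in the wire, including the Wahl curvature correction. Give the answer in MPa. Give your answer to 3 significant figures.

1280 MPa

Spring index C = D/d = 22.0/2.7 = 8.1481
K_W = (4C−1)/(4C−4) + 0.615/C = 31.593/28.593 + 0.0755 = 1.1804
τ₀ = 8FD/(πd³) = 8·381·22.0/(π·2.7³) = 67056/61.836 = 1084.4 MPa
τ_max = K·τ₀ = 1.1804 × 1084.4 = 1280 MPa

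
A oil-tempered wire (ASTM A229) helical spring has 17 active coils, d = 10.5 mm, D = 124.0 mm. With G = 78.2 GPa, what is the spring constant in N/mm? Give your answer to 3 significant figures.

k = Gd⁴/(8D³N_a) = (78.2×10³ × 10.5⁴) / (8 × 124.0³ × 17)
  = 9.50526e+08 / 2.59301e+08 = 3.6657 N/mm

3.67 N/mm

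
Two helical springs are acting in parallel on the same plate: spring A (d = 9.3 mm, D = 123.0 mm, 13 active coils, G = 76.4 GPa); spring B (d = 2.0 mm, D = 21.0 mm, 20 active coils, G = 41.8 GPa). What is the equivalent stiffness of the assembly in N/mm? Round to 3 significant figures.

k_A = Gd⁴/(8D³N_a) = (76.4×10³)(9.3⁴)/(8·123.0³·13) = 2.9531 N/mm
k_B = Gd⁴/(8D³N_a) = (41.8×10³)(2.0⁴)/(8·21.0³·20) = 0.45136 N/mm
Parallel: k_eq = 2.9531 + 0.45136 = 3.4044 N/mm

3.40 N/mm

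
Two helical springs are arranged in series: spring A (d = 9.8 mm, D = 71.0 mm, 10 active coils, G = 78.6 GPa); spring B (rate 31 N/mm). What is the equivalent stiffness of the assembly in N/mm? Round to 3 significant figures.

k_A = Gd⁴/(8D³N_a) = (78.6×10³)(9.8⁴)/(8·71.0³·10) = 25.32 N/mm
Series: 1/k_eq = 1/25.32 + 1/31 = 0.071753; k_eq = 13.937 N/mm

13.9 N/mm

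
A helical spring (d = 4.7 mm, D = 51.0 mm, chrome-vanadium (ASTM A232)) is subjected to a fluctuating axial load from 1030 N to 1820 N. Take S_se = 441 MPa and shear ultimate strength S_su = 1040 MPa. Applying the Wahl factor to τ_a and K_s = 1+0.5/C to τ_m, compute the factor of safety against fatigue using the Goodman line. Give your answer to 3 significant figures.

0.327

C = D/d = 51.0/4.7 = 10.8511; K_W = (4C−1)/(4C−4)+0.615/C = 1.1328; K_s = 1+0.5/C = 1.0461
F_a = (F_max−F_min)/2 = 395 N; F_m = (F_max+F_min)/2 = 1425 N
τ_a = K_W·8F_aD/(πd³) = 1.1328 × 494.1 = 559.72 MPa
τ_m = K_s·8F_mD/(πd³) = 1.0461 × 1782.5 = 1864.6 MPa
Goodman: 1/n_f = τ_a/S_se + τ_m/S_su = 559.72/441 + 1864.6/1040 = 1.26921 + 1.79293 = 3.0621
n_f = 1/3.0621 = 0.3266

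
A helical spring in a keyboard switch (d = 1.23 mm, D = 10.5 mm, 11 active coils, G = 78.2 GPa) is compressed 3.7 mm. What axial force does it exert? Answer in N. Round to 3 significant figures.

6.50 N

k = Gd⁴/(8D³N_a) = (78.2×10³)(1.23⁴)/(8·10.5³·11) = 1.757 N/mm
F = k·δ = 1.757 × 3.7 = 6.501 N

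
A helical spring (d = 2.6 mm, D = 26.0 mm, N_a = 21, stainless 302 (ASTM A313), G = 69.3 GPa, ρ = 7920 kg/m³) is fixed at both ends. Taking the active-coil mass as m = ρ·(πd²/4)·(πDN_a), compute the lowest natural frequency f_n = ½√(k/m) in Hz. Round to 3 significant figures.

k = Gd⁴/(8D³N_a) = (69.3×10³)(2.6⁴)/(8·26.0³·21) = 1.0725 N/mm = 1072.5 N/m
Wire length L = πDN_a = π·26.0·21 = 1715.3 mm
m = ρ·(πd²/4)·L = 7920 × 5.3093×10⁻⁶ m² × 1.7153 m = 0.072128 kg
f_n = ½√(k/m) = 0.5·√(1072.5/0.072128) = 0.5·√(14869) = 60.97 Hz

61.0 Hz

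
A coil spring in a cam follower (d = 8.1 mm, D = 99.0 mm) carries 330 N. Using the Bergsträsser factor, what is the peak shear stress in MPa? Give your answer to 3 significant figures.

Spring index C = D/d = 99.0/8.1 = 12.2222
K_B = (4C+2)/(4C−3) = 50.889/45.889 = 1.1090
τ₀ = 8FD/(πd³) = 8·330·99.0/(π·8.1³) = 261360/1669.6 = 156.54 MPa
τ_max = K·τ₀ = 1.1090 × 156.54 = 173.6 MPa

174 MPa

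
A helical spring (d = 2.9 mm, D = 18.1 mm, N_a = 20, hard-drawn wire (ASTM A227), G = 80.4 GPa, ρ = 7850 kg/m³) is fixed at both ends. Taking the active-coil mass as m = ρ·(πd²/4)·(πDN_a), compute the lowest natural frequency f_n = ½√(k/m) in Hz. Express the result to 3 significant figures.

159 Hz

k = Gd⁴/(8D³N_a) = (80.4×10³)(2.9⁴)/(8·18.1³·20) = 5.9937 N/mm = 5993.7 N/m
Wire length L = πDN_a = π·18.1·20 = 1137.3 mm
m = ρ·(πd²/4)·L = 7850 × 6.6052×10⁻⁶ m² × 1.1373 m = 0.058968 kg
f_n = ½√(k/m) = 0.5·√(5993.7/0.058968) = 0.5·√(1.0164e+05) = 159.41 Hz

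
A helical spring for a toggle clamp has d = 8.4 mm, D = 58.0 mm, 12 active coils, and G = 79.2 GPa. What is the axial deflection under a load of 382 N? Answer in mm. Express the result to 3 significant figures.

18.1 mm

k = Gd⁴/(8D³N_a) = (79.2×10³)(8.4⁴)/(8·58.0³·12) = 21.052 N/mm
δ = F/k = 382 / 21.052 = 18.146 mm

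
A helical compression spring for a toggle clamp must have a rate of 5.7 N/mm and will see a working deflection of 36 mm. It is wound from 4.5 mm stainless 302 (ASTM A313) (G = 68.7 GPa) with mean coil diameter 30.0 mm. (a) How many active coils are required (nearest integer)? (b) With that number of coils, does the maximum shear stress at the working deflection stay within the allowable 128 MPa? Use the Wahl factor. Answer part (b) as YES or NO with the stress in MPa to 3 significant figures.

N_a = Gd⁴/(8D³k) = (68.7×10³)(4.5⁴)/(8·30.0³·5.7) = 22.88 → N_a = 23
Actual rate k = Gd⁴/(8D³·23) = 5.6706 N/mm
Working load F = kδ = 5.6706·36 = 204.14 N
C = 30.0/4.5 = 6.6667; K_W = (4C−1)/(4C−4)+0.615/C = 1.2246
τ_max = K_W·8FD/(πd³) = 1.2246·171.14 = 209.58 MPa
τ_max > 128 MPa → exceeds allowable

(a) 23 coils; (b) NO, τ_max = 210 MPa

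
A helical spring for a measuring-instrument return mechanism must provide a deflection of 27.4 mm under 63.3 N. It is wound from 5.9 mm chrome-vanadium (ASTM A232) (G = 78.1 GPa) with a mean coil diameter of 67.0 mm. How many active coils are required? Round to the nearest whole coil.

Required rate k = F/δ = 63.3/27.4 = 2.3102 N/mm
N_a = Gd⁴/(8D³k) = (78.1×10³ × 5.9⁴)/(8 × 67.0³ × 2.3102)
    = 9.46366e+07 / 5.55863e+06 = 17.03 → 17 coils

17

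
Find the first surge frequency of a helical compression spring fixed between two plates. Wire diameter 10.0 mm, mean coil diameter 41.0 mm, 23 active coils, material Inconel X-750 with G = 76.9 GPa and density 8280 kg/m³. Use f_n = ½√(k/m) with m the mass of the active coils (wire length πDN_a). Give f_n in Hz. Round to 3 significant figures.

k = Gd⁴/(8D³N_a) = (76.9×10³)(10.0⁴)/(8·41.0³·23) = 60.64 N/mm = 60640 N/m
Wire length L = πDN_a = π·41.0·23 = 2962.5 mm
m = ρ·(πd²/4)·L = 8280 × 78.54×10⁻⁶ m² × 2.9625 m = 1.9266 kg
f_n = ½√(k/m) = 0.5·√(60640/1.9266) = 0.5·√(31476) = 88.707 Hz

88.7 Hz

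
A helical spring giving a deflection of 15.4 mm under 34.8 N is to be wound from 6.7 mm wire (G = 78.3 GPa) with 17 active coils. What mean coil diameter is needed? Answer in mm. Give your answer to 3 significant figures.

80.1 mm

Required rate k = F/δ = 34.8/15.4 = 2.2597 N/mm
D = (Gd⁴/(8N_a·k))^(1/3) = (78.3×10³·6.7⁴/(8·17·2.2597))^(1/3)
  = (513409)^(1/3) = 80.0733 mm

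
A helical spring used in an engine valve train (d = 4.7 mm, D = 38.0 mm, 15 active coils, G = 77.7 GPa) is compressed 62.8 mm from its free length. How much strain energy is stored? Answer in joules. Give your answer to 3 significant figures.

11.4 J

k = Gd⁴/(8D³N_a) = (77.7×10³)(4.7⁴)/(8·38.0³·15) = 5.7581 N/mm
U = ½kδ² = 0.5 × 5.7581 × 62.8² = 11355 N·mm = 11.355 J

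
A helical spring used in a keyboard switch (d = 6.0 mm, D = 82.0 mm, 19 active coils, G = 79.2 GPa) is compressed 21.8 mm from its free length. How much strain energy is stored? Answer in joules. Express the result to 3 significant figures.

0.291 J

k = Gd⁴/(8D³N_a) = (79.2×10³)(6.0⁴)/(8·82.0³·19) = 1.2247 N/mm
U = ½kδ² = 0.5 × 1.2247 × 21.8² = 291.02 N·mm = 0.29102 J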